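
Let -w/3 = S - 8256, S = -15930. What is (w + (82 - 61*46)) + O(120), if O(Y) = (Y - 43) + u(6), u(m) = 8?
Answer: 69919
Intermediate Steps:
w = 72558 (w = -3*(-15930 - 8256) = -3*(-24186) = 72558)
O(Y) = -35 + Y (O(Y) = (Y - 43) + 8 = (-43 + Y) + 8 = -35 + Y)
(w + (82 - 61*46)) + O(120) = (72558 + (82 - 61*46)) + (-35 + 120) = (72558 + (82 - 2806)) + 85 = (72558 - 2724) + 85 = 69834 + 85 = 69919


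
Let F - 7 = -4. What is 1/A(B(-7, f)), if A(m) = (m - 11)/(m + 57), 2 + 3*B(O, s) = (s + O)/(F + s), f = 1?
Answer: -335/73 ≈ -4.5890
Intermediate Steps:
F = 3 (F = 7 - 4 = 3)
B(O, s) = -2/3 + (O + s)/(3*(3 + s)) (B(O, s) = -2/3 + ((s + O)/(3 + s))/3 = -2/3 + ((O + s)/(3 + s))/3 = -2/3 + (O + s)/(3*(3 + s)))
A(m) = (-11 + m)/(57 + m)
1/A(B(-7, f)) = 1/((-11 + (-6 - 7 - 1*1)/(3*(3 + 1)))/(57 + (-6 - 7 - 1*1)/(3*(3 + 1)))) = 1/((-11 + (1/3)*(-6 - 7 - 1)/4)/(57 + (1/3)*(-6 - 7 - 1)/4)) = 1/((-11 + (1/3)*(1/4)*(-14))/(57 + (1/3)*(1/4)*(-14))) = 1/((-11 - 7/6)/(57 - 7/6)) = 1/(-73/6/(335/6)) = 1/((6/335)*(-73/6)) = 1/(-73/335) = -335/73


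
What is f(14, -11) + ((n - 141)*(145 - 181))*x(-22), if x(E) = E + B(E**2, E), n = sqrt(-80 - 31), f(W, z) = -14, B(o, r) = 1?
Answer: -106610 + 756*I*sqrt(111) ≈ -1.0661e+5 + 7965.0*I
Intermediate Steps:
n = I*sqrt(111) (n = sqrt(-111) = I*sqrt(111) ≈ 10.536*I)
x(E) = 1 + E (x(E) = E + 1 = 1 + E)
f(14, -11) + ((n - 141)*(145 - 181))*x(-22) = -14 + ((I*sqrt(111) - 141)*(145 - 181))*(1 - 22) = -14 + ((-141 + I*sqrt(111))*(-36))*(-21) = -14 + (5076 - 36*I*sqrt(111))*(-21) = -14 + (-106596 + 756*I*sqrt(111)) = -106610 + 756*I*sqrt(111)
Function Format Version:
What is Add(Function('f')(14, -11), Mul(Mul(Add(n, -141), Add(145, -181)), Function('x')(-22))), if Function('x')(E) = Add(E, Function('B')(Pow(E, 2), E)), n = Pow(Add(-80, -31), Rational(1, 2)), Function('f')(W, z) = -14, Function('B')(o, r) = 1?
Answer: Add(-106610, Mul(756, I, Pow(111, Rational(1, 2)))) ≈ Add(-1.0661e+5, Mul(7965.0, I))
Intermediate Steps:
n = Mul(I, Pow(111, Rational(1, 2))) (n = Pow(-111, Rational(1, 2)) = Mul(I, Pow(111, Rational(1, 2))) ≈ Mul(10.536, I))
Function('x')(E) = Add(1, E) (Function('x')(E) = Add(E, 1) = Add(1, E))
Add(Function('f')(14, -11), Mul(Mul(Add(n, -141), Add(145, -181)), Function('x')(-22))) = Add(-14, Mul(Mul(Add(Mul(I, Pow(111, Rational(1, 2))), -141), Add(145, -181)), Add(1, -22))) = Add(-14, Mul(Mul(Add(-141, Mul(I, Pow(111, Rational(1, 2)))), -36), -21)) = Add(-14, Mul(Add(5076, Mul(-36, I, Pow(111, Rational(1, 2)))), -21)) = Add(-14, Add(-106596, Mul(756, I, Pow(111, Rational(1, 2))))) = Add(-106610, Mul(756, I, Pow(111, Rational(1, 2))))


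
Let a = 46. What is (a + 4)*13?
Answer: 650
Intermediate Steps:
(a + 4)*13 = (46 + 4)*13 = 50*13 = 650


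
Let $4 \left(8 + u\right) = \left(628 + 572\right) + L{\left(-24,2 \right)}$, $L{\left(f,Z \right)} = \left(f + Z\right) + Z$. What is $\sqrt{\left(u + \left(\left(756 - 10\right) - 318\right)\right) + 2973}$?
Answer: $2 \sqrt{922} \approx 60.729$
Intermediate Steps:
$L{\left(f,Z \right)} = f + 2 Z$ ($L{\left(f,Z \right)} = \left(Z + f\right) + Z = f + 2 Z$)
$u = 287$ ($u = -8 + \frac{\left(628 + 572\right) + \left(-24 + 2 \cdot 2\right)}{4} = -8 + \frac{1200 + \left(-24 + 4\right)}{4} = -8 + \frac{1200 - 20}{4} = -8 + \frac{1}{4} \cdot 1180 = -8 + 295 = 287$)
$\sqrt{\left(u + \left(\left(756 - 10\right) - 318\right)\right) + 2973} = \sqrt{\left(287 + \left(\left(756 - 10\right) - 318\right)\right) + 2973} = \sqrt{\left(287 + \left(746 - 318\right)\right) + 2973} = \sqrt{\left(287 + 428\right) + 2973} = \sqrt{715 + 2973} = \sqrt{3688} = 2 \sqrt{922}$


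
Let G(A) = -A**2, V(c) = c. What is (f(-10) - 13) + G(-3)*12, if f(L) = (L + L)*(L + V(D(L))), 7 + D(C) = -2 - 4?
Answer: 339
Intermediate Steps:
D(C) = -13 (D(C) = -7 + (-2 - 4) = -7 - 6 = -13)
f(L) = 2*L*(-13 + L) (f(L) = (L + L)*(L - 13) = (2*L)*(-13 + L) = 2*L*(-13 + L))
(f(-10) - 13) + G(-3)*12 = (2*(-10)*(-13 - 10) - 13) - 1*(-3)**2*12 = (2*(-10)*(-23) - 13) - 1*9*12 = (460 - 13) - 9*12 = 447 - 108 = 339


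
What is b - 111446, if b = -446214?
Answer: -557660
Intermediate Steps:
b - 111446 = -446214 - 111446 = -557660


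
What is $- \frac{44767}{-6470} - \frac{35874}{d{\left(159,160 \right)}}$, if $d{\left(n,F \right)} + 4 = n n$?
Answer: $\frac{899470679}{163542190} \approx 5.4999$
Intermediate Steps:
$d{\left(n,F \right)} = -4 + n^{2}$ ($d{\left(n,F \right)} = -4 + n n = -4 + n^{2}$)
$- \frac{44767}{-6470} - \frac{35874}{d{\left(159,160 \right)}} = - \frac{44767}{-6470} - \frac{35874}{-4 + 159^{2}} = \left(-44767\right) \left(- \frac{1}{6470}\right) - \frac{35874}{-4 + 25281} = \frac{44767}{6470} - \frac{35874}{25277} = \frac{899470679}{163542190}$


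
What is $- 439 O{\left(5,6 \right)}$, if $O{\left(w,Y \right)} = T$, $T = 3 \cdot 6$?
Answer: $-7902$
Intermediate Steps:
$T = 18$
$O{\left(w,Y \right)} = 18$
$- 439 O{\left(5,6 \right)} = \left(-439\right) 18 = -7902$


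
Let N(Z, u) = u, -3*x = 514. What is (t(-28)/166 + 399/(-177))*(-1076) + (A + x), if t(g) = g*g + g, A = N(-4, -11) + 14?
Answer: -38829949/14691 ≈ -2643.1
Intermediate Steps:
x = -514/3 (x = -⅓*514 = -514/3 ≈ -171.33)
A = 3 (A = -11 + 14 = 3)
t(g) = g + g² (t(g) = g² + g = g + g²)
(t(-28)/166 + 399/(-177))*(-1076) + (A + x) = (-28*(1 - 28)/166 + 399/(-177))*(-1076) + (3 - 514/3) = (-28*(-27)*(1/166) + 399*(-1/177))*(-1076) - 505/3 = (756*(1/166) - 133/59)*(-1076) - 505/3 = (378/83 - 133/59)*(-1076) - 505/3 = (11263/4897)*(-1076) - 505/3 = -12118988/4897 - 505/3 = -38829949/14691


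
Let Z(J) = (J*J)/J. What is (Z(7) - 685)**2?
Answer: 459684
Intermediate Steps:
Z(J) = J (Z(J) = J**2/J = J)
(Z(7) - 685)**2 = (7 - 685)**2 = (-678)**2 = 459684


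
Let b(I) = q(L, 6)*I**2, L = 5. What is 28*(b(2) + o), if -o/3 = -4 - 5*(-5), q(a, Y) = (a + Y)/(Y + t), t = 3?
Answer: -14644/9 ≈ -1627.1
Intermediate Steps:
q(a, Y) = (Y + a)/(3 + Y) (q(a, Y) = (a + Y)/(Y + 3) = (Y + a)/(3 + Y))
b(I) = 11*I**2/9 (b(I) = ((6 + 5)/(3 + 6))*I**2 = (11/9)*I**2 = ((1/9)*11)*I**2 = 11*I**2/9)
o = -63 (o = -3*(-4 - 5*(-5)) = -3*(-4 + 25) = -3*21 = -63)
28*(b(2) + o) = 28*((11/9)*2**2 - 63) = 28*((11/9)*4 - 63) = 28*(44/9 - 63) = 28*(-523/9) = -14644/9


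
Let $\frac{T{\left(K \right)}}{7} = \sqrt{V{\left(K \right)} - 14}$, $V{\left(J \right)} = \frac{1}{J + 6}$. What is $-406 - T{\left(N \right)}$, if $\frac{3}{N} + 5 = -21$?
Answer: $-406 - \frac{322 i \sqrt{17}}{51} \approx -406.0 - 26.032 i$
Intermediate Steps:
$N = - \frac{3}{26}$ ($N = \frac{3}{-5 - 21} = \frac{3}{-26} = 3 \left(- \frac{1}{26}\right) = - \frac{3}{26} \approx -0.11538$)
$V{\left(J \right)} = \frac{1}{6 + J}$
$T{\left(K \right)} = 7 \sqrt{-14 + \frac{1}{6 + K}}$ ($T{\left(K \right)} = 7 \sqrt{\frac{1}{6 + K} - 14} = 7 \sqrt{-14 + \frac{1}{6 + K}}$)
$-406 - T{\left(N \right)} = -406 - 7 \sqrt{\frac{-83 - - \frac{21}{13}}{6 - \frac{3}{26}}} = -406 - 7 \sqrt{\frac{-83 + \frac{21}{13}}{\frac{153}{26}}} = -406 - 7 \sqrt{\frac{26}{153} \left(- \frac{1058}{13}\right)} = -406 - 7 \sqrt{- \frac{2116}{153}} = -406 - 7 \frac{46 i \sqrt{17}}{51} = -406 - \frac{322 i \sqrt{17}}{51}$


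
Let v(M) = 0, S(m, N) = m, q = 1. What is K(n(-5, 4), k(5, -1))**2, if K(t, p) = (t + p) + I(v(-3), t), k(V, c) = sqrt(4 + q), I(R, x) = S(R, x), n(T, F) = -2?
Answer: (-2 + sqrt(5))**2 ≈ 0.055728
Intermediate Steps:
I(R, x) = R
k(V, c) = sqrt(5) (k(V, c) = sqrt(4 + 1) = sqrt(5))
K(t, p) = p + t (K(t, p) = (t + p) + 0 = (p + t) + 0 = p + t)
K(n(-5, 4), k(5, -1))**2 = (sqrt(5) - 2)**2 = (-2 + sqrt(5))**2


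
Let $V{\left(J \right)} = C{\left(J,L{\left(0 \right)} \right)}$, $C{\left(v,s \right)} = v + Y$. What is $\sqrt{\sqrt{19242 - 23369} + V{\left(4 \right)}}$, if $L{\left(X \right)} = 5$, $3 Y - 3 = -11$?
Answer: $\frac{\sqrt{12 + 9 i \sqrt{4127}}}{3} \approx 5.7266 + 5.609 i$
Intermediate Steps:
$Y = - \frac{8}{3}$ ($Y = 1 + \frac{1}{3} \left(-11\right) = 1 - \frac{11}{3} = - \frac{8}{3} \approx -2.6667$)
$C{\left(v,s \right)} = - \frac{8}{3} + v$ ($C{\left(v,s \right)} = v - \frac{8}{3} = - \frac{8}{3} + v$)
$V{\left(J \right)} = - \frac{8}{3} + J$
$\sqrt{\sqrt{19242 - 23369} + V{\left(4 \right)}} = \sqrt{\sqrt{19242 - 23369} + \left(- \frac{8}{3} + 4\right)} = \sqrt{\sqrt{-4127} + \frac{4}{3}} = \sqrt{i \sqrt{4127} + \frac{4}{3}} = \sqrt{\frac{4}{3} + i \sqrt{4127}}$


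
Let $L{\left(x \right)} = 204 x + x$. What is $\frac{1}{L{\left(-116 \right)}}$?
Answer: $- \frac{1}{23780} \approx -4.2052 \cdot 10^{-5}$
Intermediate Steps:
$L{\left(x \right)} = 205 x$
$\frac{1}{L{\left(-116 \right)}} = \frac{1}{205 \left(-116\right)} = \frac{1}{-23780} = - \frac{1}{23780}$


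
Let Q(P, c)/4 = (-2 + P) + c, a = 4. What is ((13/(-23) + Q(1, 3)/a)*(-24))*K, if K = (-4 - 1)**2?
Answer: -19800/23 ≈ -860.87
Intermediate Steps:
Q(P, c) = -8 + 4*P + 4*c (Q(P, c) = 4*((-2 + P) + c) = 4*(-2 + P + c) = -8 + 4*P + 4*c)
K = 25 (K = (-5)**2 = 25)
((13/(-23) + Q(1, 3)/a)*(-24))*K = ((13/(-23) + (-8 + 4*1 + 4*3)/4)*(-24))*25 = ((13*(-1/23) + (-8 + 4 + 12)*(1/4))*(-24))*25 = ((-13/23 + 8*(1/4))*(-24))*25 = ((-13/23 + 2)*(-24))*25 = ((33/23)*(-24))*25 = -792/23*25 = -19800/23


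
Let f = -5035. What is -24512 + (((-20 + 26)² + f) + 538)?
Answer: -28973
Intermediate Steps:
-24512 + (((-20 + 26)² + f) + 538) = -24512 + (((-20 + 26)² - 5035) + 538) = -24512 + ((6² - 5035) + 538) = -24512 + ((36 - 5035) + 538) = -24512 + (-4999 + 538) = -24512 - 4461 = -28973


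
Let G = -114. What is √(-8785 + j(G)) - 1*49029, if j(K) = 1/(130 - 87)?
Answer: -49029 + I*√16243422/43 ≈ -49029.0 + 93.728*I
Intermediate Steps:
j(K) = 1/43
√(-8785 + j(G)) - 1*49029 = √(-8785 + 1/43) - 1*49029 = √(-377754/43) - 49029 = I*√16243422/43 - 49029 = -49029 + I*√16243422/43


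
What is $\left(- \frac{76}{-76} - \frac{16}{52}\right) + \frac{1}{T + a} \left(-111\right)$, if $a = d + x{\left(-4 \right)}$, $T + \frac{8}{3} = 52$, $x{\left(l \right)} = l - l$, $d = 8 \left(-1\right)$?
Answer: $- \frac{3213}{1612} \approx -1.9932$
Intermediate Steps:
$d = -8$
$x{\left(l \right)} = 0$
$T = \frac{148}{3}$ ($T = - \frac{8}{3} + 52 = \frac{148}{3} \approx 49.333$)
$a = -8$ ($a = -8 + 0 = -8$)
$\left(- \frac{76}{-76} - \frac{16}{52}\right) + \frac{1}{T + a} \left(-111\right) = \left(- \frac{76}{-76} - \frac{16}{52}\right) + \frac{1}{\frac{148}{3} - 8} \left(-111\right) = \left(\left(-76\right) \left(- \frac{1}{76}\right) - \frac{4}{13}\right) + \frac{1}{\frac{124}{3}} \left(-111\right) = \left(1 - \frac{4}{13}\right) + \frac{3}{124} \left(-111\right) = \frac{9}{13} - \frac{333}{124} = - \frac{3213}{1612}$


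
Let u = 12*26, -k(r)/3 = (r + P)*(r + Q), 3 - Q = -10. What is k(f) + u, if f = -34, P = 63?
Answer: 2139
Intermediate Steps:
Q = 13 (Q = 3 - 1*(-10) = 3 + 10 = 13)
k(r) = -3*(13 + r)*(63 + r) (k(r) = -3*(r + 63)*(r + 13) = -3*(63 + r)*(13 + r) = -3*(13 + r)*(63 + r))
u = 312
k(f) + u = (-2457 - 228*(-34) - 3*(-34)²) + 312 = (-2457 + 7752 - 3*1156) + 312 = (-2457 + 7752 - 3468) + 312 = 1827 + 312 = 2139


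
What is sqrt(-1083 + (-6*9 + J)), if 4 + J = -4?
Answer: I*sqrt(1145) ≈ 33.838*I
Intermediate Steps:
J = -8 (J = -4 - 4 = -8)
sqrt(-1083 + (-6*9 + J)) = sqrt(-1083 + (-6*9 - 8)) = sqrt(-1083 + (-54 - 8)) = sqrt(-1083 - 62) = sqrt(-1145) = I*sqrt(1145)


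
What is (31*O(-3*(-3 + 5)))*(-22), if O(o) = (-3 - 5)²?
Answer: -43648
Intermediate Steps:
O(o) = 64 (O(o) = (-8)² = 64)
(31*O(-3*(-3 + 5)))*(-22) = (31*64)*(-22) = 1984*(-22) = -43648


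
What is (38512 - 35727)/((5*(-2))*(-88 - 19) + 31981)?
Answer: 2785/33051 ≈ 0.084264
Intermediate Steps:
(38512 - 35727)/((5*(-2))*(-88 - 19) + 31981) = 2785/(-10*(-107) + 31981) = 2785/(1070 + 31981) = 2785/33051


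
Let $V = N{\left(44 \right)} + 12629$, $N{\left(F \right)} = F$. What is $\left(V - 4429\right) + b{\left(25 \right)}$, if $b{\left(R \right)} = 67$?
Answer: $8311$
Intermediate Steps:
$V = 12673$ ($V = 44 + 12629 = 12673$)
$\left(V - 4429\right) + b{\left(25 \right)} = \left(12673 - 4429\right) + 67 = 8244 + 67 = 8311$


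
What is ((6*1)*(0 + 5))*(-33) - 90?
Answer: -1080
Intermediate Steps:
((6*1)*(0 + 5))*(-33) - 90 = (6*5)*(-33) - 90 = 30*(-33) - 90 = -990 - 90 = -1080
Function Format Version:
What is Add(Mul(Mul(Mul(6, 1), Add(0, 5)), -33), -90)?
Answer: -1080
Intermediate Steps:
Add(Mul(Mul(Mul(6, 1), Add(0, 5)), -33), -90) = Add(Mul(Mul(6, 5), -33), -90) = Add(Mul(30, -33), -90) = Add(-990, -90) = -1080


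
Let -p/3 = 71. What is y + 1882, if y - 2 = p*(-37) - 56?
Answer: 9709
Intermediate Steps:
p = -213 (p = -3*71 = -213)
y = 7827 (y = 2 + (-213*(-37) - 56) = 2 + (7881 - 56) = 2 + 7825 = 7827)
y + 1882 = 7827 + 1882 = 9709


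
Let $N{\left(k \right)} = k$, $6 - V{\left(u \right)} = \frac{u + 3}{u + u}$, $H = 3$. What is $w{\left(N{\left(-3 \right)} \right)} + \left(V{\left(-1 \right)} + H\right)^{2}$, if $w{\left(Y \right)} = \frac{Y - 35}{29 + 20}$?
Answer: $\frac{4862}{49} \approx 99.224$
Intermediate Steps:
$V{\left(u \right)} = 6 - \frac{3 + u}{2 u}$ ($V{\left(u \right)} = 6 - \frac{u + 3}{u + u} = 6 - \frac{3 + u}{2 u}$)
$w{\left(Y \right)} = - \frac{5}{7} + \frac{Y}{49}$ ($w{\left(Y \right)} = \frac{-35 + Y}{49} = \left(-35 + Y\right) \frac{1}{49} = - \frac{5}{7} + \frac{Y}{49}$)
$w{\left(N{\left(-3 \right)} \right)} + \left(V{\left(-1 \right)} + H\right)^{2} = \left(- \frac{5}{7} + \frac{1}{49} \left(-3\right)\right) + \left(\frac{-3 + 11 \left(-1\right)}{2 \left(-1\right)} + 3\right)^{2} = \left(- \frac{5}{7} - \frac{3}{49}\right) + \left(\frac{1}{2} \left(-1\right) \left(-3 - 11\right) + 3\right)^{2} = - \frac{38}{49} + \left(\frac{1}{2} \left(-1\right) \left(-14\right) + 3\right)^{2} = - \frac{38}{49} + \left(7 + 3\right)^{2} = - \frac{38}{49} + 10^{2} = - \frac{38}{49} + 100 = \frac{4862}{49}$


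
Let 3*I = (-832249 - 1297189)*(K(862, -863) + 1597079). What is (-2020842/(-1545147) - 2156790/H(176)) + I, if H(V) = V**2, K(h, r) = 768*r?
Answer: -5290194724407640760563/7977078912 ≈ -6.6317e+11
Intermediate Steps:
I = -1989523276210/3 (I = ((-832249 - 1297189)*(768*(-863) + 1597079))/3 = (-2129438*(-662784 + 1597079))/3 = (-2129438*934295)/3 = (1/3)*(-1989523276210) = -1989523276210/3 ≈ -6.6317e+11)
(-2020842/(-1545147) - 2156790/H(176)) + I = (-2020842/(-1545147) - 2156790/(176**2)) - 1989523276210/3 = (-2020842*(-1/1545147) - 2156790/30976) - 1989523276210/3 = (224538/171683 - 2156790*1/30976) - 1989523276210/3 = (224538/171683 - 1078395/15488) - 1989523276210/3 = -181664444241/2659026304 - 1989523276210/3 = -5290194724407640760563/7977078912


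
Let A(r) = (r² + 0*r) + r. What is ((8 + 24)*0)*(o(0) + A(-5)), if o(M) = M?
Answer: 0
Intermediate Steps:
A(r) = r + r² (A(r) = (r² + 0) + r = r² + r = r + r²)
((8 + 24)*0)*(o(0) + A(-5)) = ((8 + 24)*0)*(0 - 5*(1 - 5)) = (32*0)*(0 - 5*(-4)) = 0*(0 + 20) = 0*20 = 0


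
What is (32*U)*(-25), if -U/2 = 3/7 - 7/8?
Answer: -5000/7 ≈ -714.29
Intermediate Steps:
U = 25/28 (U = -2*(3/7 - 7/8) = -2*(-25/56) = 25/28 ≈ 0.89286)
(32*U)*(-25) = (32*(25/28))*(-25) = (200/7)*(-25) = -5000/7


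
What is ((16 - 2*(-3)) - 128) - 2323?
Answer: -2429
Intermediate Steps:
((16 - 2*(-3)) - 128) - 2323 = ((16 + 6) - 128) - 2323 = (22 - 128) - 2323 = -106 - 2323 = -2429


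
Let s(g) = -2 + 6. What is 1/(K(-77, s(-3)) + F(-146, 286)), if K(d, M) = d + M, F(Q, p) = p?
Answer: 1/213 ≈ 0.0046948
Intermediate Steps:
s(g) = 4
K(d, M) = M + d
1/(K(-77, s(-3)) + F(-146, 286)) = 1/((4 - 77) + 286) = 1/(-73 + 286) = 1/213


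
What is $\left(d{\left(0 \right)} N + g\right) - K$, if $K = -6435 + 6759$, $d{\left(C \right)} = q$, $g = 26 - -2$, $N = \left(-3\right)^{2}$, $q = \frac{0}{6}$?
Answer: $-296$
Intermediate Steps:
$q = 0$ ($q = 0 \cdot \frac{1}{6} = 0$)
$N = 9$
$g = 28$ ($g = 26 + 2 = 28$)
$d{\left(C \right)} = 0$
$K = 324$
$\left(d{\left(0 \right)} N + g\right) - K = \left(0 \cdot 9 + 28\right) - 324 = \left(0 + 28\right) - 324 = 28 - 324 = -296$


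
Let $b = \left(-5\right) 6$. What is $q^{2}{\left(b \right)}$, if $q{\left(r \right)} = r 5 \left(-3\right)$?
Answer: $202500$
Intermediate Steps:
$b = -30$
$q{\left(r \right)} = - 15 r$ ($q{\left(r \right)} = 5 r \left(-3\right) = - 15 r$)
$q^{2}{\left(b \right)} = \left(\left(-15\right) \left(-30\right)\right)^{2} = 450^{2} = 202500$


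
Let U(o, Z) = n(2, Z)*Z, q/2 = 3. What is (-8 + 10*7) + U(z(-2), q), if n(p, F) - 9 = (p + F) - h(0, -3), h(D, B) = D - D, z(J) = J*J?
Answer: 164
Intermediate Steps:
z(J) = J**2
h(D, B) = 0
q = 6 (q = 2*3 = 6)
n(p, F) = 9 + F + p (n(p, F) = 9 + ((p + F) - 1*0) = 9 + ((F + p) + 0) = 9 + (F + p) = 9 + F + p)
U(o, Z) = Z*(11 + Z) (U(o, Z) = (9 + Z + 2)*Z = (11 + Z)*Z = Z*(11 + Z))
(-8 + 10*7) + U(z(-2), q) = (-8 + 10*7) + 6*(11 + 6) = (-8 + 70) + 6*17 = 62 + 102 = 164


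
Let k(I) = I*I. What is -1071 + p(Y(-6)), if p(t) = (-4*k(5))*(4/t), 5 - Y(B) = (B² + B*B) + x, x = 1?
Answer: -18107/17 ≈ -1065.1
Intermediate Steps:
Y(B) = 4 - 2*B² (Y(B) = 5 - ((B² + B*B) + 1) = 5 - ((B² + B²) + 1) = 5 - (2*B² + 1) = 5 - (1 + 2*B²) = 5 + (-1 - 2*B²) = 4 - 2*B²)
k(I) = I²
p(t) = -400/t (p(t) = (-4*5²)*(4/t) = (-4*25)*(4/t) = -400/t)
-1071 + p(Y(-6)) = -1071 - 400/(4 - 2*(-6)²) = -1071 - 400/(4 - 2*36) = -1071 - 400/(4 - 72) = -1071 - 400/(-68) = -1071 - 400*(-1/68) = -1071 + 100/17 = -18107/17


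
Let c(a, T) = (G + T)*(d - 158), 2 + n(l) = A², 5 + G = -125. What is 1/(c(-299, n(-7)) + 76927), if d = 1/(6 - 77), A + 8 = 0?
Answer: 71/6224709 ≈ 1.1406e-5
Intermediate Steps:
G = -130 (G = -5 - 125 = -130)
A = -8 (A = -8 + 0 = -8)
d = -1/71 (d = 1/(-71) = -1/71 ≈ -0.014085)
n(l) = 62 (n(l) = -2 + (-8)² = -2 + 64 = 62)
c(a, T) = 1458470/71 - 11219*T/71 (c(a, T) = (-130 + T)*(-1/71 - 158) = (-130 + T)*(-11219/71) = 1458470/71 - 11219*T/71)
1/(c(-299, n(-7)) + 76927) = 1/((1458470/71 - 11219/71*62) + 76927) = 1/((1458470/71 - 695578/71) + 76927) = 1/(762892/71 + 76927) = 1/(6224709/71) = 71/6224709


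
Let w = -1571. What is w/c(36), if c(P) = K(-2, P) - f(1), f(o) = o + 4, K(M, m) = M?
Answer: 1571/7 ≈ 224.43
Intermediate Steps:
f(o) = 4 + o
c(P) = -7 (c(P) = -2 - (4 + 1) = -2 - 1*5 = -2 - 5 = -7)
w/c(36) = -1571/(-7) = -1571*(-⅐) = 1571/7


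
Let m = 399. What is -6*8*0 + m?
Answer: 399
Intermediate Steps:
-6*8*0 + m = -6*8*0 + 399 = -48*0 + 399 = 0 + 399 = 399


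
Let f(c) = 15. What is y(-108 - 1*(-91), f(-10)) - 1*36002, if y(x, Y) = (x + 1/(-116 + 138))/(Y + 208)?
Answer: -176626185/4906 ≈ -36002.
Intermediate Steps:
y(x, Y) = (1/22 + x)/(208 + Y) (y(x, Y) = (x + 1/22)/(208 + Y) = (1/22 + x)/(208 + Y))
y(-108 - 1*(-91), f(-10)) - 1*36002 = (1/22 + (-108 - 1*(-91)))/(208 + 15) - 1*36002 = (1/22 + (-108 + 91))/223 - 36002 = (1/22 - 17)/223 - 36002 = (1/223)*(-373/22) - 36002 = -373/4906 - 36002 = -176626185/4906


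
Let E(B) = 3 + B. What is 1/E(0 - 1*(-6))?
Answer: ⅑ ≈ 0.11111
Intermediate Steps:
1/E(0 - 1*(-6)) = 1/(3 + (0 - 1*(-6))) = 1/(3 + (0 + 6)) = 1/(3 + 6) = 1/9 = ⅑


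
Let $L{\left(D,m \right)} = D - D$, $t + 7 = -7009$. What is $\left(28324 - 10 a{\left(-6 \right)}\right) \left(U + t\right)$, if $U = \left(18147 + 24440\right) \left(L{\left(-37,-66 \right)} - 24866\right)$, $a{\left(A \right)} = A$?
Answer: $-30057956561472$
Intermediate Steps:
$t = -7016$ ($t = -7 - 7009 = -7016$)
$L{\left(D,m \right)} = 0$
$U = -1058968342$ ($U = \left(18147 + 24440\right) \left(0 - 24866\right) = 42587 \left(-24866\right) = -1058968342$)
$\left(28324 - 10 a{\left(-6 \right)}\right) \left(U + t\right) = \left(28324 - -60\right) \left(-1058968342 - 7016\right) = \left(28324 + 60\right) \left(-1058975358\right) = 28384 \left(-1058975358\right) = -30057956561472$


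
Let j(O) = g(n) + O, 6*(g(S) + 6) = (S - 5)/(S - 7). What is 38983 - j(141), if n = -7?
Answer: 271935/7 ≈ 38848.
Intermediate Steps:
g(S) = -6 + (-5 + S)/(6*(-7 + S)) (g(S) = -6 + ((S - 5)/(S - 7))/6 = -6 + ((-5 + S)/(-7 + S))/6 = -6 + (-5 + S)/(6*(-7 + S)))
j(O) = -41/7 + O (j(O) = (247 - 35*(-7))/(6*(-7 - 7)) + O = (⅙)*(247 + 245)/(-14) + O = (⅙)*(-1/14)*492 + O = -41/7 + O)
38983 - j(141) = 38983 - (-41/7 + 141) = 38983 - 1*946/7 = 38983 - 946/7 = 271935/7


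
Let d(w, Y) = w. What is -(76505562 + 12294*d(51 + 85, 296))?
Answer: -78177546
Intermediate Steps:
-(76505562 + 12294*d(51 + 85, 296)) = -12294/(1/(6223 + (51 + 85))) = -12294/(1/(6223 + 136)) = -12294/(1/6359) = -12294/1/6359 = -12294*6359 = -78177546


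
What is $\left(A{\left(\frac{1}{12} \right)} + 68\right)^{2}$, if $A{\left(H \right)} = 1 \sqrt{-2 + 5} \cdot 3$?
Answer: $4651 + 408 \sqrt{3} \approx 5357.7$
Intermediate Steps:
$A{\left(H \right)} = 3 \sqrt{3}$ ($A{\left(H \right)} = 1 \sqrt{3} \cdot 3 = \sqrt{3} \cdot 3 = 3 \sqrt{3}$)
$\left(A{\left(\frac{1}{12} \right)} + 68\right)^{2} = \left(3 \sqrt{3} + 68\right)^{2} = \left(68 + 3 \sqrt{3}\right)^{2}$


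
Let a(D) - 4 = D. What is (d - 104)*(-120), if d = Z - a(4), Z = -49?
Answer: 19320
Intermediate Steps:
a(D) = 4 + D
d = -57 (d = -49 - (4 + 4) = -49 - 1*8 = -49 - 8 = -57)
(d - 104)*(-120) = (-57 - 104)*(-120) = -161*(-120) = 19320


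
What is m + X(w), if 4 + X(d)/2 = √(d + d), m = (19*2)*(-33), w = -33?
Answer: -1262 + 2*I*√66 ≈ -1262.0 + 16.248*I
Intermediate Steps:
m = -1254 (m = 38*(-33) = -1254)
X(d) = -8 + 2*√2*√d (X(d) = -8 + 2*√(d + d) = -8 + 2*√(2*d) = -8 + 2*(√2*√d) = -8 + 2*√2*√d)
m + X(w) = -1254 + (-8 + 2*√2*√(-33)) = -1254 + (-8 + 2*√2*(I*√33)) = -1254 + (-8 + 2*I*√66) = -1262 + 2*I*√66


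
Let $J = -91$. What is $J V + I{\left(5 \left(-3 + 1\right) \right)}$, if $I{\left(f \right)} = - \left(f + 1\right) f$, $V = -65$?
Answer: $5825$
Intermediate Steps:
$I{\left(f \right)} = - f \left(1 + f\right)$ ($I{\left(f \right)} = - \left(1 + f\right) f = - f \left(1 + f\right)$)
$J V + I{\left(5 \left(-3 + 1\right) \right)} = \left(-91\right) \left(-65\right) - 5 \left(-3 + 1\right) \left(1 + 5 \left(-3 + 1\right)\right) = 5915 - 5 \left(-2\right) \left(1 + 5 \left(-2\right)\right) = 5915 - - 10 \left(1 - 10\right) = 5915 - \left(-10\right) \left(-9\right) = 5915 - 90 = 5825$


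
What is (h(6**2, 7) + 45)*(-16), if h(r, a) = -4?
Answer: -656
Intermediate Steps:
(h(6**2, 7) + 45)*(-16) = (-4 + 45)*(-16) = 41*(-16) = -656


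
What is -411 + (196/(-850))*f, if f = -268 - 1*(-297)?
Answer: -177517/425 ≈ -417.69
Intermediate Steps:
f = 29 (f = -268 + 297 = 29)
-411 + (196/(-850))*f = -411 + (196/(-850))*29 = -411 + (196*(-1/850))*29 = -411 - 98/425*29 = -411 - 2842/425 = -177517/425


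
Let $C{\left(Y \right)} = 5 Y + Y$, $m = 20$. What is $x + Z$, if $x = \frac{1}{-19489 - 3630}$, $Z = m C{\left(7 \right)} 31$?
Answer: $\frac{602018759}{23119} \approx 26040.0$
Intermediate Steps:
$C{\left(Y \right)} = 6 Y$
$Z = 26040$ ($Z = 20 \cdot 6 \cdot 7 \cdot 31 = 20 \cdot 42 \cdot 31 = 840 \cdot 31 = 26040$)
$x = - \frac{1}{23119}$ ($x = \frac{1}{-23119} = - \frac{1}{23119} \approx -4.3254 \cdot 10^{-5}$)
$x + Z = - \frac{1}{23119} + 26040 = \frac{602018759}{23119}$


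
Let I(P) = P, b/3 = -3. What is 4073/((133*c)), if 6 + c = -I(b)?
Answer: 4073/399 ≈ 10.208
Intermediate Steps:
b = -9 (b = 3*(-3) = -9)
c = 3 (c = -6 - 1*(-9) = -6 + 9 = 3)
4073/((133*c)) = 4073/((133*3)) = 4073/399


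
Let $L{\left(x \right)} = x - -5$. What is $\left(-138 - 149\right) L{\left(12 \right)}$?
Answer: $-4879$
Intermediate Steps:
$L{\left(x \right)} = 5 + x$ ($L{\left(x \right)} = x + 5 = 5 + x$)
$\left(-138 - 149\right) L{\left(12 \right)} = \left(-138 - 149\right) \left(5 + 12\right) = \left(-287\right) 17 = -4879$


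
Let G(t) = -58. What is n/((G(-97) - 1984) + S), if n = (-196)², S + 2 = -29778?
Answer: -2744/2273 ≈ -1.2072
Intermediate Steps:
S = -29780 (S = -2 - 29778 = -29780)
n = 38416
n/((G(-97) - 1984) + S) = 38416/((-58 - 1984) - 29780) = 38416/(-2042 - 29780) = 38416/(-31822) = 38416*(-1/31822) = -2744/2273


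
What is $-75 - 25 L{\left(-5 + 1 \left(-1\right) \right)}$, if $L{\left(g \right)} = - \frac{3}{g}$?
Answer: $- \frac{175}{2} \approx -87.5$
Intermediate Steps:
$-75 - 25 L{\left(-5 + 1 \left(-1\right) \right)} = -75 - 25 \left(- \frac{3}{-5 + 1 \left(-1\right)}\right) = -75 - 25 \left(- \frac{3}{-5 - 1}\right) = -75 - 25 \left(- \frac{3}{-6}\right) = -75 - 25 \left(\left(-3\right) \left(- \frac{1}{6}\right)\right) = -75 - \frac{25}{2} = - \frac{175}{2}$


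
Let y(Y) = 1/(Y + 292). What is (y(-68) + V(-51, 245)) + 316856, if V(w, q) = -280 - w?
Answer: 70924449/224 ≈ 3.1663e+5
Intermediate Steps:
y(Y) = 1/(292 + Y)
(y(-68) + V(-51, 245)) + 316856 = (1/(292 - 68) + (-280 - 1*(-51))) + 316856 = (1/224 + (-280 + 51)) + 316856 = (1/224 - 229) + 316856 = -51295/224 + 316856 = 70924449/224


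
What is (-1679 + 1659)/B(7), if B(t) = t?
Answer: -20/7 ≈ -2.8571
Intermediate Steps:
(-1679 + 1659)/B(7) = (-1679 + 1659)/7 = -20*⅐ = -20/7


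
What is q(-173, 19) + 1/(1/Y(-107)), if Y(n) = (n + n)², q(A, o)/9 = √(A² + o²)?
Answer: 45796 + 9*√30290 ≈ 47362.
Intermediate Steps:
q(A, o) = 9*√(A² + o²)
Y(n) = 4*n² (Y(n) = (2*n)² = 4*n²)
q(-173, 19) + 1/(1/Y(-107)) = 9*√((-173)² + 19²) + 1/(1/(4*(-107)²)) = 9*√(29929 + 361) + 1/(1/(4*11449)) = 9*√30290 + 1/(1/45796) = 9*√30290 + 45796 = 45796 + 9*√30290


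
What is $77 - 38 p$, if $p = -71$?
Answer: $2775$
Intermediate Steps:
$77 - 38 p = 77 - -2698 = 77 + 2698 = 2775$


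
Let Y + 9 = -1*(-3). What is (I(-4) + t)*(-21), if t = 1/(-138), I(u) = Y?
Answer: 5803/46 ≈ 126.15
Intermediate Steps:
Y = -6 (Y = -9 - 1*(-3) = -9 + 3 = -6)
I(u) = -6
t = -1/138 ≈ -0.0072464
(I(-4) + t)*(-21) = (-6 - 1/138)*(-21) = -829/138*(-21) = 5803/46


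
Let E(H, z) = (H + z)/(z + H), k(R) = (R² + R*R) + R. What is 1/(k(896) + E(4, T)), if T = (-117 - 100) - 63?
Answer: 1/1606529 ≈ 6.2246e-7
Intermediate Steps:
k(R) = R + 2*R² (k(R) = (R² + R²) + R = 2*R² + R = R + 2*R²)
T = -280 (T = -217 - 63 = -280)
E(H, z) = 1 (E(H, z) = (H + z)/(H + z) = 1)
1/(k(896) + E(4, T)) = 1/(896*(1 + 2*896) + 1) = 1/(896*(1 + 1792) + 1) = 1/(896*1793 + 1) = 1/(1606528 + 1) = 1/1606529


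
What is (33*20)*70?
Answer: 46200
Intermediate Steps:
(33*20)*70 = 660*70 = 46200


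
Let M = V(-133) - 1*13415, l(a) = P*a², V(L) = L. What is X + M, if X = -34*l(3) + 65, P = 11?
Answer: -16849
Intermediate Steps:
l(a) = 11*a²
X = -3301 (X = -374*3² + 65 = -374*9 + 65 = -34*99 + 65 = -3366 + 65 = -3301)
M = -13548 (M = -133 - 1*13415 = -133 - 13415 = -13548)
X + M = -3301 - 13548 = -16849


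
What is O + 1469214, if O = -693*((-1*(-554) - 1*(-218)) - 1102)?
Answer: 1697904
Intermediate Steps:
O = 228690 (O = -693*((554 + 218) - 1102) = -693*(772 - 1102) = -693*(-330) = 228690)
O + 1469214 = 228690 + 1469214 = 1697904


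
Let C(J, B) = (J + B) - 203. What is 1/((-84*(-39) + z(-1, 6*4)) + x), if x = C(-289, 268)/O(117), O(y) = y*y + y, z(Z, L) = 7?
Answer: 6903/22662437 ≈ 0.00030460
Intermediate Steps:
O(y) = y + y² (O(y) = y² + y = y + y²)
C(J, B) = -203 + B + J (C(J, B) = (B + J) - 203 = -203 + B + J)
x = -112/6903 (x = (-203 + 268 - 289)/((117*(1 + 117))) = -224/(117*118) = -224/13806 = -224*1/13806 = -112/6903 ≈ -0.016225)
1/((-84*(-39) + z(-1, 6*4)) + x) = 1/((-84*(-39) + 7) - 112/6903) = 1/((3276 + 7) - 112/6903) = 1/(3283 - 112/6903) = 1/(22662437/6903) = 6903/22662437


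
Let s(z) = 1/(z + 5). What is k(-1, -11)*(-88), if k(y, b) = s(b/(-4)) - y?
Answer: -3080/31 ≈ -99.355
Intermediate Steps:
s(z) = 1/(5 + z)
k(y, b) = 1/(5 - b/4) - y (k(y, b) = 1/(5 + b/(-4)) - y = 1/(5 + b*(-¼)) - y = 1/(5 - b/4) - y)
k(-1, -11)*(-88) = ((-4 - 1*(-1)*(-20 - 11))/(-20 - 11))*(-88) = ((-4 - 1*(-1)*(-31))/(-31))*(-88) = -(-4 - 31)/31*(-88) = -1/31*(-35)*(-88) = (35/31)*(-88) = -3080/31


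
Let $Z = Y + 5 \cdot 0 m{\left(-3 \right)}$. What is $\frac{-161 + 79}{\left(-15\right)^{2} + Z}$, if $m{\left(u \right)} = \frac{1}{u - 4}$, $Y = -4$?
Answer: $- \frac{82}{221} \approx -0.37104$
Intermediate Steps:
$m{\left(u \right)} = \frac{1}{-4 + u}$
$Z = -4$ ($Z = -4 + \frac{5 \cdot 0}{-4 - 3} = -4 + \frac{0}{-7} = -4 + 0 \left(- \frac{1}{7}\right) = -4 + 0 = -4$)
$\frac{-161 + 79}{\left(-15\right)^{2} + Z} = \frac{-161 + 79}{\left(-15\right)^{2} - 4} = - \frac{82}{225 - 4} = - \frac{82}{221}$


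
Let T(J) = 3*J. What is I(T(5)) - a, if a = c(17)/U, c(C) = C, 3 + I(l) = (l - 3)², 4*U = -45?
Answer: 6413/45 ≈ 142.51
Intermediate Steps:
U = -45/4 (U = (¼)*(-45) = -45/4 ≈ -11.250)
I(l) = -3 + (-3 + l)² (I(l) = -3 + (l - 3)² = -3 + (-3 + l)²)
a = -68/45 (a = 17/(-45/4) = 17*(-4/45) = -68/45 ≈ -1.5111)
I(T(5)) - a = (-3 + (-3 + 3*5)²) - 1*(-68/45) = (-3 + (-3 + 15)²) + 68/45 = (-3 + 12²) + 68/45 = (-3 + 144) + 68/45 = 141 + 68/45 = 6413/45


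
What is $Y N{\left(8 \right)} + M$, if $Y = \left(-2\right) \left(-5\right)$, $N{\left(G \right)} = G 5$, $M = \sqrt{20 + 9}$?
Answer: $400 + \sqrt{29} \approx 405.39$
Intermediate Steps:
$M = \sqrt{29} \approx 5.3852$
$N{\left(G \right)} = 5 G$
$Y = 10$
$Y N{\left(8 \right)} + M = 10 \cdot 5 \cdot 8 + \sqrt{29} = 10 \cdot 40 + \sqrt{29} = 400 + \sqrt{29}$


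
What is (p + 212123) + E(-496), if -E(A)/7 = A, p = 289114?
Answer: 504709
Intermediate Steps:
E(A) = -7*A
(p + 212123) + E(-496) = (289114 + 212123) - 7*(-496) = 501237 + 3472 = 504709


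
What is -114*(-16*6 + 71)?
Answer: 2850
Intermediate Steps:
-114*(-16*6 + 71) = -114*(-96 + 71) = -114*(-25) = 2850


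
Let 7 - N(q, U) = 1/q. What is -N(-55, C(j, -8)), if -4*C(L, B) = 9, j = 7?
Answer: -386/55 ≈ -7.0182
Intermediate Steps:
C(L, B) = -9/4 (C(L, B) = -1/4*9 = -9/4)
N(q, U) = 7 - 1/q
-N(-55, C(j, -8)) = -(7 - 1/(-55)) = -(7 - 1*(-1/55)) = -(7 + 1/55) = -1*386/55 = -386/55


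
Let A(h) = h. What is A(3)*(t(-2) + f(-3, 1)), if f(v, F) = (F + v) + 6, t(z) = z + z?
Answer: 0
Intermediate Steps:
t(z) = 2*z
f(v, F) = 6 + F + v
A(3)*(t(-2) + f(-3, 1)) = 3*(2*(-2) + (6 + 1 - 3)) = 3*(-4 + 4) = 3*0 = 0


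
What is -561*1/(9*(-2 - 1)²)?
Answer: -187/27 ≈ -6.9259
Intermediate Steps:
-561*1/(9*(-2 - 1)²) = -561/((-3*3)²) = -561/((-9)²) = -561/81 = -561*1/81 = -187/27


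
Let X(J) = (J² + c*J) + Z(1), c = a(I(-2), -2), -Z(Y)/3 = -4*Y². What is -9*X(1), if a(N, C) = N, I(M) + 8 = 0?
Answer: -45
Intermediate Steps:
I(M) = -8 (I(M) = -8 + 0 = -8)
Z(Y) = 12*Y² (Z(Y) = -(-12)*Y² = 12*Y²)
c = -8
X(J) = 12 + J² - 8*J (X(J) = (J² - 8*J) + 12*1² = (J² - 8*J) + 12*1 = (J² - 8*J) + 12 = 12 + J² - 8*J)
-9*X(1) = -9*(12 + 1² - 8*1) = -9*(12 + 1 - 8) = -9*5 = -45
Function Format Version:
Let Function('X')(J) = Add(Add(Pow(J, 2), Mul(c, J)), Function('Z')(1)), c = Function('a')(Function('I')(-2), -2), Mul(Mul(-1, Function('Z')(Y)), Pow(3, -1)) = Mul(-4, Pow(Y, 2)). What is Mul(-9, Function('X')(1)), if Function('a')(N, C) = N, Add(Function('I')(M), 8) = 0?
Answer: -45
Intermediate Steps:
Function('I')(M) = -8 (Function('I')(M) = Add(-8, 0) = -8)
Function('Z')(Y) = Mul(12, Pow(Y, 2)) (Function('Z')(Y) = Mul(-3, Mul(-4, Pow(Y, 2))) = Mul(12, Pow(Y, 2)))
c = -8
Function('X')(J) = Add(12, Pow(J, 2), Mul(-8, J)) (Function('X')(J) = Add(Add(Pow(J, 2), Mul(-8, J)), Mul(12, Pow(1, 2))) = Add(Add(Pow(J, 2), Mul(-8, J)), Mul(12, 1)) = Add(Add(Pow(J, 2), Mul(-8, J)), 12) = Add(12, Pow(J, 2), Mul(-8, J)))
Mul(-9, Function('X')(1)) = Mul(-9, Add(12, Pow(1, 2), Mul(-8, 1))) = Mul(-9, Add(12, 1, -8)) = Mul(-9, 5) = -45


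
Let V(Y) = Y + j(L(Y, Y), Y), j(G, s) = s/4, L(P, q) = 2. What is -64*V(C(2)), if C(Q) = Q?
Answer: -160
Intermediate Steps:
j(G, s) = s/4 (j(G, s) = s*(1/4) = s/4)
V(Y) = 5*Y/4 (V(Y) = Y + Y/4 = 5*Y/4)
-64*V(C(2)) = -80*2 = -64*5/2 = -160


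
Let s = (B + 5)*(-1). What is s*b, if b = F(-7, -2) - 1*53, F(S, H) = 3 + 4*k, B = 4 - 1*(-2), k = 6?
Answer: 286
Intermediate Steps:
B = 6 (B = 4 + 2 = 6)
F(S, H) = 27 (F(S, H) = 3 + 4*6 = 3 + 24 = 27)
s = -11 (s = (6 + 5)*(-1) = 11*(-1) = -11)
b = -26 (b = 27 - 1*53 = 27 - 53 = -26)
s*b = -11*(-26) = 286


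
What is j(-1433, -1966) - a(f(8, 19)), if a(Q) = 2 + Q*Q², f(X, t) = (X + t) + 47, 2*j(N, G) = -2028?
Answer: -406240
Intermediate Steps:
j(N, G) = -1014 (j(N, G) = (½)*(-2028) = -1014)
f(X, t) = 47 + X + t
a(Q) = 2 + Q³
j(-1433, -1966) - a(f(8, 19)) = -1014 - (2 + (47 + 8 + 19)³) = -1014 - (2 + 74³) = -1014 - (2 + 405224) = -1014 - 1*405226 = -1014 - 405226 = -406240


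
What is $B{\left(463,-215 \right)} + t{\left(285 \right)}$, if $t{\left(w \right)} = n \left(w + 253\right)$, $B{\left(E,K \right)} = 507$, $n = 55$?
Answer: $30097$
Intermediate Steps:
$t{\left(w \right)} = 13915 + 55 w$ ($t{\left(w \right)} = 55 \left(w + 253\right) = 55 \left(253 + w\right) = 13915 + 55 w$)
$B{\left(463,-215 \right)} + t{\left(285 \right)} = 507 + \left(13915 + 55 \cdot 285\right) = 507 + \left(13915 + 15675\right) = 507 + 29590 = 30097$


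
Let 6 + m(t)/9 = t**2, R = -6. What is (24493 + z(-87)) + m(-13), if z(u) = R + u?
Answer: 25867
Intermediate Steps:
m(t) = -54 + 9*t**2
z(u) = -6 + u
(24493 + z(-87)) + m(-13) = (24493 + (-6 - 87)) + (-54 + 9*(-13)**2) = (24493 - 93) + (-54 + 9*169) = 24400 + (-54 + 1521) = 24400 + 1467 = 25867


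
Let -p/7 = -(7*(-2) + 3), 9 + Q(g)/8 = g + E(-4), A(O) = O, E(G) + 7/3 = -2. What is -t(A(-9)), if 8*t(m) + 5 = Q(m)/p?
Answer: 619/1848 ≈ 0.33496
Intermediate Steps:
E(G) = -13/3 (E(G) = -7/3 - 2 = -13/3)
Q(g) = -320/3 + 8*g (Q(g) = -72 + 8*(g - 13/3) = -72 + 8*(-13/3 + g) = -72 + (-104/3 + 8*g) = -320/3 + 8*g)
p = -77 (p = -(-7)*(7*(-2) + 3) = -(-7)*(-14 + 3) = -(-7)*(-11) = -7*11 = -77)
t(m) = -835/1848 - m/77 (t(m) = -5/8 + ((-320/3 + 8*m)/(-77))/8 = -5/8 + ((-320/3 + 8*m)*(-1/77))/8 = -5/8 + (320/231 - 8*m/77)/8 = -5/8 + (40/231 - m/77) = -835/1848 - m/77)
-t(A(-9)) = -(-835/1848 - 1/77*(-9)) = -(-835/1848 + 9/77) = -1*(-619/1848) = 619/1848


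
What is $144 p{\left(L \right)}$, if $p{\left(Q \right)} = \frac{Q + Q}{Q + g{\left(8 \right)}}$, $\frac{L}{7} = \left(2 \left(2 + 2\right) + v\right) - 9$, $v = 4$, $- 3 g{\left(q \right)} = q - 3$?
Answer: $\frac{9072}{29} \approx 312.83$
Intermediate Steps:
$g{\left(q \right)} = 1 - \frac{q}{3}$ ($g{\left(q \right)} = - \frac{q - 3}{3} = - \frac{-3 + q}{3} = 1 - \frac{q}{3}$)
$L = 21$ ($L = 7 \left(\left(2 \left(2 + 2\right) + 4\right) - 9\right) = 7 \left(\left(2 \cdot 4 + 4\right) - 9\right) = 7 \left(\left(8 + 4\right) - 9\right) = 7 \left(12 - 9\right) = 7 \cdot 3 = 21$)
$p{\left(Q \right)} = \frac{2 Q}{- \frac{5}{3} + Q}$ ($p{\left(Q \right)} = \frac{Q + Q}{Q + \left(1 - \frac{8}{3}\right)} = \frac{2 Q}{Q + \left(1 - \frac{8}{3}\right)} = \frac{2 Q}{Q - \frac{5}{3}} = \frac{2 Q}{- \frac{5}{3} + Q}$)
$144 p{\left(L \right)} = 144 \cdot 6 \cdot 21 \frac{1}{-5 + 3 \cdot 21} = 144 \cdot 6 \cdot 21 \frac{1}{-5 + 63} = 144 \cdot 6 \cdot 21 \cdot \frac{1}{58} = 144 \cdot \frac{63}{29} = \frac{9072}{29}$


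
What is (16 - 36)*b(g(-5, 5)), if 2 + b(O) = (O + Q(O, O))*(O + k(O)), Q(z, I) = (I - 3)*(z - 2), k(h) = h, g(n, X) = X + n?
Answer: 40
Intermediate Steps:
Q(z, I) = (-3 + I)*(-2 + z)
b(O) = -2 + 2*O*(6 + O**2 - 4*O) (b(O) = -2 + (O + (6 - 3*O - 2*O + O*O))*(O + O) = -2 + (O + (6 - 3*O - 2*O + O**2))*(2*O) = -2 + (O + (6 + O**2 - 5*O))*(2*O) = -2 + (6 + O**2 - 4*O)*(2*O) = -2 + 2*O*(6 + O**2 - 4*O))
(16 - 36)*b(g(-5, 5)) = (16 - 36)*(-2 - 8*(5 - 5)**2 + 2*(5 - 5)**3 + 12*(5 - 5)) = -20*(-2 - 8*0**2 + 2*0**3 + 12*0) = -20*(-2 - 8*0 + 2*0 + 0) = -20*(-2 + 0 + 0 + 0) = -20*(-2) = 40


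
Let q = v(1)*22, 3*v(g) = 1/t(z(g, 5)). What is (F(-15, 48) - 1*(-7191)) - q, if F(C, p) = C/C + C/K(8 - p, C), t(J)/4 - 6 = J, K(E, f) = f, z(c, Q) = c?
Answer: 302095/42 ≈ 7192.7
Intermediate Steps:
t(J) = 24 + 4*J
F(C, p) = 2 (F(C, p) = C/C + C/C = 1 + 1 = 2)
v(g) = 1/(3*(24 + 4*g))
q = 11/42 (q = (1/(12*(6 + 1)))*22 = ((1/12)/7)*22 = ((1/12)*(⅐))*22 = (1/84)*22 = 11/42 ≈ 0.26190)
(F(-15, 48) - 1*(-7191)) - q = (2 - 1*(-7191)) - 1*11/42 = (2 + 7191) - 11/42 = 7193 - 11/42 = 302095/42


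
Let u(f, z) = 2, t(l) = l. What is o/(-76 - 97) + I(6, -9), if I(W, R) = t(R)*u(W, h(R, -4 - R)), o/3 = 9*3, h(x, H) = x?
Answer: -3195/173 ≈ -18.468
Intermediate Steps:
o = 81 (o = 3*(9*3) = 3*27 = 81)
I(W, R) = 2*R (I(W, R) = R*2 = 2*R)
o/(-76 - 97) + I(6, -9) = 81/(-76 - 97) + 2*(-9) = 81/(-173) - 18 = 81*(-1/173) - 18 = -81/173 - 18 = -3195/173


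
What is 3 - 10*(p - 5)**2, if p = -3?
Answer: -637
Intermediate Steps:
3 - 10*(p - 5)**2 = 3 - 10*(-3 - 5)**2 = 3 - 10*(-8)**2 = 3 - 10*64 = 3 - 640 = -637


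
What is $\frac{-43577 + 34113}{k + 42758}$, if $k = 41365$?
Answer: $- \frac{728}{6471} \approx -0.1125$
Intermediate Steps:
$\frac{-43577 + 34113}{k + 42758} = \frac{-43577 + 34113}{41365 + 42758} = - \frac{9464}{84123} = \left(-9464\right) \frac{1}{84123} = - \frac{728}{6471}$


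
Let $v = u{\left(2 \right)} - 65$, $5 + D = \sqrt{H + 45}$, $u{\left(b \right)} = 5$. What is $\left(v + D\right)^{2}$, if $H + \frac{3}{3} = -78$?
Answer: $\left(65 - i \sqrt{34}\right)^{2} \approx 4191.0 - 758.02 i$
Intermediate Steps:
$H = -79$ ($H = -1 - 78 = -79$)
$D = -5 + i \sqrt{34}$ ($D = -5 + \sqrt{-79 + 45} = -5 + \sqrt{-34} = -5 + i \sqrt{34} \approx -5.0 + 5.831 i$)
$v = -60$ ($v = 5 - 65 = -60$)
$\left(v + D\right)^{2} = \left(-60 - \left(5 - i \sqrt{34}\right)\right)^{2} = \left(-65 + i \sqrt{34}\right)^{2}$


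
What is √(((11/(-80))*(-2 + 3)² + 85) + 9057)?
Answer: 9*√45145/20 ≈ 95.613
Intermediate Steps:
√(((11/(-80))*(-2 + 3)² + 85) + 9057) = √(((11*(-1/80))*1² + 85) + 9057) = √((-11/80*1 + 85) + 9057) = √((-11/80 + 85) + 9057) = √(6789/80 + 9057) = √(731349/80) = 9*√45145/20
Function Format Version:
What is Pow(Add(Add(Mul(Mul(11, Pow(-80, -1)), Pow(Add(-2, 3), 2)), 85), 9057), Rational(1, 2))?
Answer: Mul(Rational(9, 20), Pow(45145, Rational(1, 2))) ≈ 95.613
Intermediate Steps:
Pow(Add(Add(Mul(Mul(11, Pow(-80, -1)), Pow(Add(-2, 3), 2)), 85), 9057), Rational(1, 2)) = Pow(Add(Add(Mul(Mul(11, Rational(-1, 80)), Pow(1, 2)), 85), 9057), Rational(1, 2)) = Pow(Add(Add(Mul(Rational(-11, 80), 1), 85), 9057), Rational(1, 2)) = Pow(Add(Add(Rational(-11, 80), 85), 9057), Rational(1, 2)) = Pow(Add(Rational(6789, 80), 9057), Rational(1, 2)) = Pow(Rational(731349, 80), Rational(1, 2)) = Mul(Rational(9, 20), Pow(45145, Rational(1, 2)))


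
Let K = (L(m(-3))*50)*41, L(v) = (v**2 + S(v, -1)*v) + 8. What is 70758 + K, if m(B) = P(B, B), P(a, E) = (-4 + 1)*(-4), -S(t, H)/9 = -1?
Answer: 603758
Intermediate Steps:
S(t, H) = 9 (S(t, H) = -9*(-1) = 9)
P(a, E) = 12 (P(a, E) = -3*(-4) = 12)
m(B) = 12
L(v) = 8 + v**2 + 9*v (L(v) = (v**2 + 9*v) + 8 = 8 + v**2 + 9*v)
K = 533000 (K = ((8 + 12**2 + 9*12)*50)*41 = ((8 + 144 + 108)*50)*41 = (260*50)*41 = 13000*41 = 533000)
70758 + K = 70758 + 533000 = 603758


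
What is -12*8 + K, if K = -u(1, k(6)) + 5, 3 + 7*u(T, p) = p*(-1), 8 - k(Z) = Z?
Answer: -632/7 ≈ -90.286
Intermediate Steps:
k(Z) = 8 - Z
u(T, p) = -3/7 - p/7 (u(T, p) = -3/7 + (p*(-1))/7 = -3/7 + (-p)/7 = -3/7 - p/7)
K = 40/7 (K = -(-3/7 - (8 - 1*6)/7) + 5 = -(-3/7 - (8 - 6)/7) + 5 = -(-3/7 - ⅐*2) + 5 = -(-3/7 - 2/7) + 5 = -1*(-5/7) + 5 = 5/7 + 5 = 40/7 ≈ 5.7143)
-12*8 + K = -12*8 + 40/7 = -96 + 40/7 = -632/7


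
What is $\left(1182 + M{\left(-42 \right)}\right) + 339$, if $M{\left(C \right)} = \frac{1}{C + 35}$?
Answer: $\frac{10646}{7} \approx 1520.9$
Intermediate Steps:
$M{\left(C \right)} = \frac{1}{35 + C}$
$\left(1182 + M{\left(-42 \right)}\right) + 339 = \left(1182 + \frac{1}{35 - 42}\right) + 339 = \left(1182 + \frac{1}{-7}\right) + 339 = \left(1182 - \frac{1}{7}\right) + 339 = \frac{8273}{7} + 339 = \frac{10646}{7}$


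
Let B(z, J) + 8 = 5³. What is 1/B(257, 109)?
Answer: 1/117 ≈ 0.0085470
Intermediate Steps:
B(z, J) = 117 (B(z, J) = -8 + 5³ = -8 + 125 = 117)
1/B(257, 109) = 1/117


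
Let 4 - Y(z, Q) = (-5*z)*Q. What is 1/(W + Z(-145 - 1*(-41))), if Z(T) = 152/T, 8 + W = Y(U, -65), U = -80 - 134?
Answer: 13/904079 ≈ 1.4379e-5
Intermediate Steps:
U = -214
Y(z, Q) = 4 + 5*Q*z (Y(z, Q) = 4 - (-5*z)*Q = 4 - (-5)*Q*z = 4 + 5*Q*z)
W = 69546 (W = -8 + (4 + 5*(-65)*(-214)) = -8 + (4 + 69550) = -8 + 69554 = 69546)
1/(W + Z(-145 - 1*(-41))) = 1/(69546 + 152/(-145 - 1*(-41))) = 1/(69546 + 152/(-145 + 41)) = 1/(69546 + 152/(-104)) = 1/(69546 + 152*(-1/104)) = 1/(69546 - 19/13) = 1/(904079/13) = 13/904079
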